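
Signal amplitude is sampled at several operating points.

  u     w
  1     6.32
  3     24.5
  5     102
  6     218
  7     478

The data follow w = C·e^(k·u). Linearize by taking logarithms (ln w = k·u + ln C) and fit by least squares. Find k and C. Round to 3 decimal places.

k = 0.719, C = 2.945

Linearized form: ln w = k·u + ln C. From the 5 transformed points,
AᵀA = [[120.0000, 22.0000]; [22.0000, 5]], rhs = [110.0588, 21.2215]ᵀ  (here Σu = 22.0000, Σ(u)² = 120.0000, Σln w = 21.2215, Σu·ln w = 110.0588).
Solving (det = 116.0000): k = 0.71915, ln C = 1.08002, so C = exp(1.08002) = 2.94473.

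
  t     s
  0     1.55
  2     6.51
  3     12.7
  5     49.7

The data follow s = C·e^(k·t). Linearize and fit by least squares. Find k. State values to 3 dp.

Linearized form: ln s = k·t + ln C. From the 4 transformed points,
AᵀA = [[38.0000, 10.0000]; [10.0000, 4]], rhs = [30.9015, 8.7592]ᵀ  (here Σt = 10.0000, Σ(t)² = 38.0000, Σln s = 8.7592, Σt·ln s = 30.9015).
Solving (det = 52.0000): k = 0.69258, ln C = 0.45836.

k = 0.693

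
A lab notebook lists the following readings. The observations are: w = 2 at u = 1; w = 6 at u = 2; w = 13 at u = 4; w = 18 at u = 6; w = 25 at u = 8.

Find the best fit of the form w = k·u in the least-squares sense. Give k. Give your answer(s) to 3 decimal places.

Setting ∂/∂k … = 0 gives: 121·k = 374.
(Σu·u = 121, Σu·w = 374.)
k = 374/121 = 3.09091.

k = 3.091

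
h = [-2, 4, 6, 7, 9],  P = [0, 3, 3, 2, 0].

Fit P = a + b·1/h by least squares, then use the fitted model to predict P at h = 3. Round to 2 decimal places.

P̂ = 2.63

Setting ∂/∂a … = 0 gives: 5·a + (43/252)·b = 8;  (43/252)·a + (23689/63504)·b = 43/28.
(Σ1 = 5, Σ1/h = 43/252, Σ1/h·1/h = 23689/63504, ΣP = 8, Σ1/h·P = 43/28.)
det = 5·(23689/63504) − (43/252)² = 29149/15876.
a = (8·(23689/63504) − (43/252)·(43/28))/(29149/15876) = 172871/116596; b = (5·(43/28) − (43/252)·8)/(29149/15876) = 100233/29149.
At h = 3: P̂ = (172871/116596)·(1) + (100233/29149)·(1/3) = 306515/116596.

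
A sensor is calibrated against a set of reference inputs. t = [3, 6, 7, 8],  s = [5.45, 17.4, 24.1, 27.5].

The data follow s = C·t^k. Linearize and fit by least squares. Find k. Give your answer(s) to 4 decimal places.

k = 1.6857

Let Y = ln s. Fitting Y = k·ln t + ln C by least squares:
AᵀA = [[12.5280, 6.9157]; [6.9157, 4]], rhs = [20.0649, 11.0485]ᵀ  (here Σln t = 6.9157, Σ(ln t)² = 12.5280, Σln s = 11.0485, Σln t·ln s = 20.0649).
Solving (det = 2.2847): k = 1.68565, ln C = -0.15225.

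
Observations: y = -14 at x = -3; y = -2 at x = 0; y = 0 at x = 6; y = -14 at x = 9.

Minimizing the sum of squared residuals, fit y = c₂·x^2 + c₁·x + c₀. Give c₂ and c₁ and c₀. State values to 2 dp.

c₂ = -0.48, c₁ = 2.96, c₀ = -1.20

Normal-equation sums: Σx^2·x^2 = 7938, Σx^2·x = 918, Σx^2 = 126, Σx·x = 126, Σx = 12, Σ1 = 4.
And Σx^2·y = -1260, Σx·y = -84, Σy = -30.
Solving the 3×3 system (Gaussian elimination) gives c₂ = -13/27, c₁ = 133/45, c₀ = -6/5.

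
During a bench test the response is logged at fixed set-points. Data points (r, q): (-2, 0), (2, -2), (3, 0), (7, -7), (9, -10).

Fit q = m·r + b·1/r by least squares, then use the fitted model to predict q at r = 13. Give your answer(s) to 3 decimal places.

From the data, Σr·r = 147, Σr·1/r = 5, Σ1/r·1/r = 5111/7938.
For Mᵀq: Σr·q = -143, Σ1/r·q = -28/9.
MᵀM·[m, b]ᵀ = Mᵀq becomes [[147, 5]; [5, 5111/7938]]·[m, b]ᵀ = [-143, -28/9]ᵀ.
Δ = 147·(5111/7938) − 5² = 3761/54.
m = ((-143)·(5111/7938) − 5·(-28/9))/(3761/54) = -607393/552867; b = (147·(-28/9) − 5·(-143))/(3761/54) = 13914/3761.
At r = 13: q̂ = (-607393/552867)·(13) + (13914/3761)·(1/13) = -100604059/7187271.

q̂ = -13.998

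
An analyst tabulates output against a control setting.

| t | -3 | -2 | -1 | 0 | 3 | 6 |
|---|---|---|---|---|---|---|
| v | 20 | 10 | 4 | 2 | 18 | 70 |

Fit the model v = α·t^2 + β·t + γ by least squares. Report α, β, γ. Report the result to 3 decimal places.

Compute the Gram sums: Σt^2·t^2 = 1475, Σt^2·t = 207, Σt^2 = 59, Σt·t = 59, Σt = 3, Σ1 = 6.
Right-hand side: Σt^2·v = 2906, Σt·v = 390, Σv = 124.
Normal equations: [[1475, 207, 59]; [207, 59, 3]; [59, 3, 6]]·[α, β, γ]ᵀ = [2906, 390, 124]ᵀ.
Solving the 3×3 system (Gaussian elimination) gives α = 11629/5984, β = -8817/29920, γ = 1159/680.

α = 1.943, β = -0.295, γ = 1.704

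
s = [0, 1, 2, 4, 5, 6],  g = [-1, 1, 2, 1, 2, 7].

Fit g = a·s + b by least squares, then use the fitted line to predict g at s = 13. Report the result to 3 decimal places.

ĝ = 10.929

From the data, Σs·s = 82, Σs = 18, Σ1 = 6.
Right-hand side: Σs·g = 61, Σg = 12.
Eliminating b: 6·(row 1) − 18·(row 2) gives 168·a = 6·61 − 18·12 = 150, so a = 25/28.
Then b = (12 − 18·(25/28))/6 = -19/28.
At s = 13: ĝ = (25/28)·(13) + (-19/28)·(1) = 153/14.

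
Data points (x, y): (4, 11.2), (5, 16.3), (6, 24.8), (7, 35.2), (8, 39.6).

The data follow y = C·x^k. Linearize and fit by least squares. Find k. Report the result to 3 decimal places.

Linearized form: ln y = k·ln x + ln C. From the 5 transformed points,
AᵀA = [[15.8331, 8.8128]; [8.8128, 5]], rhs = [28.1738, 15.6578]ᵀ  (here Σln x = 8.8128, Σ(ln x)² = 15.8331, Σln y = 15.6578, Σln x·ln y = 28.1738).
Solving (det = 1.4995): k = 1.92019, ln C = -0.25290.

k = 1.920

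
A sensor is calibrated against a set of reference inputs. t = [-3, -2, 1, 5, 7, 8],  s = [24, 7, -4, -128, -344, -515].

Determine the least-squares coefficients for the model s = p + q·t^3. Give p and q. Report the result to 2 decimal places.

Forming AᵀA = [[6, 946]; [946, 396212]] and Aᵀs = [-960, -398380]ᵀ gives AᵀA·[p, q]ᵀ = Aᵀs.
det = 6·396212 − 946² = 1482356.
p = ((-960)·396212 − 946·(-398380))/1482356 = -874010/370589; q = (6·(-398380) − 946·(-960))/1482356 = -370530/370589.

p = -2.36, q = -1.00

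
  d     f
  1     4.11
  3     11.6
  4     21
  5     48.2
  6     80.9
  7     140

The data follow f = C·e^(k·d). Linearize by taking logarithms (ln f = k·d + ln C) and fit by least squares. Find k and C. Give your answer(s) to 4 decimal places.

Let Y = ln f. Fitting Y = k·d + ln C by least squares:
Over the data: Σd = 26.0000, Σ(d)² = 136.0000, Σln f = 20.1192, Σd·ln f = 101.2721.
Normal system: [[136.0000, 26.0000]; [26.0000, 6]]·[k, ln C]ᵀ = [101.2721, 20.1192]ᵀ.
Δ = 136.0000·6 − (26.0000)² = 140.0000; k = (101.2721·6 − 26.0000·20.1192)/140.0000 = 0.60382, ln C = (136.0000·20.1192 − 26.0000·101.2721)/140.0000 = 0.73666, so C = exp(0.73666) = 2.08894.

k = 0.6038, C = 2.0889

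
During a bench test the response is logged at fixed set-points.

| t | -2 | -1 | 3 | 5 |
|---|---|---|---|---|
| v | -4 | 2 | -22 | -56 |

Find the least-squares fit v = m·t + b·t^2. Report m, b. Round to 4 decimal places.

With design matrix X, XᵀX = [[39, 143]; [143, 723]] and Xᵀv = [-340, -1612]ᵀ.
det = 39·723 − 143² = 7748.
m = ((-340)·723 − 143·(-1612))/7748 = -3826/1937; b = (39·(-1612) − 143·(-340))/7748 = -274/149.

m = -1.9752, b = -1.8389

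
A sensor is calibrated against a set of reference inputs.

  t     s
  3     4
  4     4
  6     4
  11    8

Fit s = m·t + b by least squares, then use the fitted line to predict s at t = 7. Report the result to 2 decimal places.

ŝ = 5.53

Sums needed: Σt·t = 182, Σt = 24, Σ1 = 4.
Moment sums: Σt·s = 140, Σs = 20.
Normal equations: [[182, 24]; [24, 4]]·[m, b]ᵀ = [140, 20]ᵀ.
det = 182·4 − 24² = 152.
m = (140·4 − 24·20)/152 = 10/19; b = (182·20 − 24·140)/152 = 35/19.
At t = 7: ŝ = (10/19)·(7) + (35/19)·(1) = 105/19.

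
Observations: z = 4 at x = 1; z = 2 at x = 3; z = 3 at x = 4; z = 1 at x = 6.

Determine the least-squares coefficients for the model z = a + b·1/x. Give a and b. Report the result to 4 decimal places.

Normal-equation sums: Σ1 = 4, Σ1/x = 7/4, Σ1/x·1/x = 173/144.
Right-hand side: Σz = 10, Σ1/x·z = 67/12.
So MᵀM·[a, b]ᵀ = Mᵀz: [[4, 7/4]; [7/4, 173/144]]·[a, b]ᵀ = [10, 67/12]ᵀ.
Eliminating b: (173/144)·(row 1) − (7/4)·(row 2) gives (251/144)·a = (173/144)·10 − (7/4)·(67/12) = 323/144, so a = 323/251.
Then b = ((67/12) − (7/4)·(323/251))/(173/144) = 696/251.

a = 1.2869, b = 2.7729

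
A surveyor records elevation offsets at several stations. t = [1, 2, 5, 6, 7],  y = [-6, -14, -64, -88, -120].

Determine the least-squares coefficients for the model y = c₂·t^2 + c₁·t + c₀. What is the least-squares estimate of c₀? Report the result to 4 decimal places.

Setting ∂/∂c₂ … = 0 gives: 4339·c₂ + 693·c₁ + 115·c₀ = -10710;  693·c₂ + 115·c₁ + 21·c₀ = -1722;  115·c₂ + 21·c₁ + 5·c₀ = -292.
(Σt^2·t^2 = 4339, Σt^2·t = 693, Σt^2 = 115, Σt·t = 115, Σt = 21, Σ1 = 5, Σt^2·y = -10710, Σt·y = -1722, Σy = -292.)
Solving the 3×3 system (Gaussian elimination) gives c₂ = -463/203, c₁ = -18/29, c₀ = -677/203.

c₀ = -3.3350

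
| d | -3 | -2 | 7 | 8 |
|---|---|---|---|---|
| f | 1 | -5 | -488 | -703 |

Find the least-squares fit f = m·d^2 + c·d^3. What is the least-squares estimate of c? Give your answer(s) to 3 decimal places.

MᵀM·[m, c]ᵀ = Mᵀf reads: 6594·m + 49300·c = -68915;  49300·m + 380586·c = -527307.
(Σd^2·d^2 = 6594, Σd^2·d^3 = 49300, Σd^3·d^3 = 380586, Σd^2·f = -68915, Σd^3·f = -527307.)
Δ = 6594·380586 − 49300² = 79094084.
m = ((-68915)·380586 − 49300·(-527307))/79094084 = -115924545/39547042; c = (6594·(-527307) − 49300·(-68915))/79094084 = -39776429/39547042.

c = -1.006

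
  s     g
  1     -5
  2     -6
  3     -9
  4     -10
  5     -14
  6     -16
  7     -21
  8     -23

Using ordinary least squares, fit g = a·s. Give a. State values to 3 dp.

Forming AᵀA = [[204]] and Aᵀg = [-581]ᵀ gives AᵀA·[a]ᵀ = Aᵀg.
Hence a = -581 / 204 ≈ -2.84804.

a = -2.848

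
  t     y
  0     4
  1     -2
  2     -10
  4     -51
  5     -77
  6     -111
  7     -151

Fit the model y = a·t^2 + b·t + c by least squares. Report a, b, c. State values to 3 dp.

a = -2.903, b = -1.753, c = 3.736

Entries of XᵀX: Σt^2·t^2 = 4595, Σt^2·t = 757, Σt^2 = 131, Σt·t = 131, Σt = 25, Σ1 = 7.
Moment sums: Σt^2·y = -14178, Σt·y = -2334, Σy = -398.
XᵀX·[a, b, c]ᵀ = Xᵀy becomes [[4595, 757, 131]; [757, 131, 25]; [131, 25, 7]]·[a, b, c]ᵀ = [-14178, -2334, -398]ᵀ.
Row-reducing yields a = -2459/847, b = -135/77, c = 452/121.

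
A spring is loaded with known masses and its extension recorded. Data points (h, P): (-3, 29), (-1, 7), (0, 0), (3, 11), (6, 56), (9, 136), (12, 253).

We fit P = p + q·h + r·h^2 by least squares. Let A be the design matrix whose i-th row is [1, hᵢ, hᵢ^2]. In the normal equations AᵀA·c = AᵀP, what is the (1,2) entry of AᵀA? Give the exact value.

Row 1 ↔ basis 1, column 2 ↔ basis h, so (AᵀA)_{1,2} = Σᵢ h = (1)·(-3) + (1)·(-1) + (1)·(0) + (1)·(3) + (1)·(6) + (1)·(9) + (1)·(12) = 26.

26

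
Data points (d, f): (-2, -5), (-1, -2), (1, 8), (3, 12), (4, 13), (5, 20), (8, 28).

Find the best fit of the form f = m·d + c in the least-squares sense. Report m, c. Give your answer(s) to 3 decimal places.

With design matrix M, MᵀM = [[120, 18]; [18, 7]] and Mᵀf = [432, 74]ᵀ.
det = 120·7 − 18² = 516.
m = (432·7 − 18·74)/516 = 141/43; c = (120·74 − 18·432)/516 = 92/43.

m = 3.279, c = 2.140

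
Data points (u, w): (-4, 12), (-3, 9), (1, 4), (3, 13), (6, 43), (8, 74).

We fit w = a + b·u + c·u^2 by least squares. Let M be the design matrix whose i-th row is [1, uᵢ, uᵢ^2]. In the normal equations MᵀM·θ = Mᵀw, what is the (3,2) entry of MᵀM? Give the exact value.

Row 3 ↔ basis u^2, column 2 ↔ basis u, so (MᵀM)_{3,2} = Σᵢ (u^2)·(u) = (16)·(-4) + (9)·(-3) + (1)·(1) + (9)·(3) + (36)·(6) + (64)·(8) = 665.

665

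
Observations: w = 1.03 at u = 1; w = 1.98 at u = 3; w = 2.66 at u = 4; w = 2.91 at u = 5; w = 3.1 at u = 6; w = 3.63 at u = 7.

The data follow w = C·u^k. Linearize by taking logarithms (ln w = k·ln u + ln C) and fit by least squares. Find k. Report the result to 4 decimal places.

Let Y = ln w. Fitting Y = k·ln u + ln C by least squares:
XᵀX = [[12.7160, 7.8320]; [7.8320, 6]], rhs = [8.3618, 5.1798]ᵀ  (here Σln u = 7.8320, Σ(ln u)² = 12.7160, Σln w = 5.1798, Σln u·ln w = 8.3618).
Δ = 12.7160·6 − (7.8320)² = 14.9557; k = (8.3618·6 − 7.8320·5.1798)/14.9557 = 0.64207, ln C = (12.7160·5.1798 − 7.8320·8.3618)/14.9557 = 0.02518.

k = 0.6421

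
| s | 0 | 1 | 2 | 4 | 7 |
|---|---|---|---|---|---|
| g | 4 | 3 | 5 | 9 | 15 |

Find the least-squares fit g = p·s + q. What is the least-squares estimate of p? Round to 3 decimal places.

p = 1.727

Normal-equation sums: Σs·s = 70, Σs = 14, Σ1 = 5.
Right-hand side: Σs·g = 154, Σg = 36.
MᵀM·[p, q]ᵀ = Mᵀg becomes [[70, 14]; [14, 5]]·[p, q]ᵀ = [154, 36]ᵀ.
Δ = 70·5 − 14² = 154.
p = (154·5 − 14·36)/154 = 19/11; q = (70·36 − 14·154)/154 = 26/11.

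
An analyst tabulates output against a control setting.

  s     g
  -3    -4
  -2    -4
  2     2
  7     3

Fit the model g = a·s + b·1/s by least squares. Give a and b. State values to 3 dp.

Normal-equation sums: Σs·s = 66, Σs·1/s = 4, Σ1/s·1/s = 557/882.
Moment sums: Σs·g = 45, Σ1/s·g = 100/21.
Normal equations: [[66, 4]; [4, 557/882]]·[a, b]ᵀ = [45, 100/21]ᵀ.
Eliminating b: (557/882)·(row 1) − 4·(row 2) gives (3775/147)·a = (557/882)·45 − 4·(100/21) = 2755/294, so a = 551/1510.
Then b = ((100/21) − 4·(551/1510))/(557/882) = 3948/755.

a = 0.365, b = 5.229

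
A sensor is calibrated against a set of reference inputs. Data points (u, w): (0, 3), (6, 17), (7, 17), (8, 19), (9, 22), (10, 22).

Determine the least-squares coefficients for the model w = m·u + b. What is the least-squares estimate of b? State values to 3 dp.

b = 3.579

The normal system AᵀA·[m, b]ᵀ = Aᵀw is [[330, 40]; [40, 6]]·[m, b]ᵀ = [791, 100]ᵀ.
Eliminating b: 6·(row 1) − 40·(row 2) gives 380·m = 6·791 − 40·100 = 746, so m = 373/190.
Then b = (100 − 40·(373/190))/6 = 68/19.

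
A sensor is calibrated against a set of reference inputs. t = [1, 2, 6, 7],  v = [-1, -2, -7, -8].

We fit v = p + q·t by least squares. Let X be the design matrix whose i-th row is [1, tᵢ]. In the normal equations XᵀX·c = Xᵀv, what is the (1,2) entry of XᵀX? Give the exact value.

16

Row 1 ↔ basis 1, column 2 ↔ basis t, so (XᵀX)_{1,2} = Σᵢ t = (1)·(1) + (1)·(2) + (1)·(6) + (1)·(7) = 16.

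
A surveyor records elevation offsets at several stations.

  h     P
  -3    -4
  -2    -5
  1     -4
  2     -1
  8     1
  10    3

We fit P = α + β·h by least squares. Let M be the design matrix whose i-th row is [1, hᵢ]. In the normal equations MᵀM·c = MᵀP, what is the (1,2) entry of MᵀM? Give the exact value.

16

Row 1 ↔ basis 1, column 2 ↔ basis h, so (MᵀM)_{1,2} = Σᵢ h = (1)·(-3) + (1)·(-2) + (1)·(1) + (1)·(2) + (1)·(8) + (1)·(10) = 16.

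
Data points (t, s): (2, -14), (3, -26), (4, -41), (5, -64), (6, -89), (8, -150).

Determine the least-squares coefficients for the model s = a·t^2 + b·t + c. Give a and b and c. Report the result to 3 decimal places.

With design matrix X, XᵀX = [[6370, 952, 154]; [952, 154, 28]; [154, 28, 6]] and Xᵀs = [-15350, -2324, -384]ᵀ.
Row-reducing yields a = -29/14, b = -73/35, c = -11/10.

a = -2.071, b = -2.086, c = -1.100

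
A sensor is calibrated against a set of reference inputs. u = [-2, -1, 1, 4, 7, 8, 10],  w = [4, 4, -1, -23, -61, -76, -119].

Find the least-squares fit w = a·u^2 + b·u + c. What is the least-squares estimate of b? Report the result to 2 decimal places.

Setting ∂/∂a … = 0 gives: 16771·a + 1911·b + 235·c = -20102;  1911·a + 235·b + 27·c = -2330;  235·a + 27·b + 7·c = -272.
(Σu^2·u^2 = 16771, Σu^2·u = 1911, Σu^2 = 235, Σu·u = 235, Σu = 27, Σ1 = 7, Σu^2·w = -20102, Σu·w = -2330, Σw = -272.)
Inverting the 3×3 Gram matrix, [a, b, c]ᵀ = [-14473/14882, -34561/14882, 20457/7441]ᵀ.

b = -2.32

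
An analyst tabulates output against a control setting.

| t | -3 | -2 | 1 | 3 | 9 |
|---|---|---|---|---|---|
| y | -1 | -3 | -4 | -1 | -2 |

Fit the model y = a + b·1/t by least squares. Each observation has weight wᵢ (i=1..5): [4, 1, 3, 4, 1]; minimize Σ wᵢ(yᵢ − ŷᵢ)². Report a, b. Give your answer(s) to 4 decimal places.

Normal-equation sums: Σwᵢ·1 = 13, Σwᵢ·1/t = 47/18, Σwᵢ·1/t·1/t = 1345/324.
And Σwᵢ·y = -25, Σwᵢ·1/t·y = -193/18.
Eliminating b: (1345/324)·(row 1) − (47/18)·(row 2) gives (1273/27)·a = (1345/324)·(-25) − (47/18)·(-193/18) = -12277/162, so a = -12277/7638.
Then b = ((-193/18) − (47/18)·(-12277/7638))/(1345/324) = -2001/1273.

a = -1.6074, b = -1.5719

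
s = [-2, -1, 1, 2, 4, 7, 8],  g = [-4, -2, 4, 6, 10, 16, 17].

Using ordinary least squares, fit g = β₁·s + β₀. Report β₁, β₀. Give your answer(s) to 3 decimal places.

β₁ = 2.132, β₀ = 0.926

The normal system AᵀA·[β₁, β₀]ᵀ = Aᵀg is [[139, 19]; [19, 7]]·[β₁, β₀]ᵀ = [314, 47]ᵀ.
Eliminating β₀: 7·(row 1) − 19·(row 2) gives 612·β₁ = 7·314 − 19·47 = 1305, so β₁ = 145/68.
Then β₀ = (47 − 19·(145/68))/7 = 63/68.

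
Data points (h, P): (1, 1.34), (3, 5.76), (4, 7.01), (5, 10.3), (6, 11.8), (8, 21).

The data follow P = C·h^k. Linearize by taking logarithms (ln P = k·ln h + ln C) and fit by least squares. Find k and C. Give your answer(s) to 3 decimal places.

With ln Pᵢ as the transformed response and ln hᵢ as the regressor:
Σln h = 7.9655, Σ(ln h)² = 13.2535, Σln P = 11.8357, Σln h·ln P = 19.1298.
Equations: 13.2535·k + 7.9655·ln C = 19.1298;  7.9655·k + 6·ln C = 11.8357.
Solving (det = 16.0713): k = 1.27561, ln C = 0.27912, so C = exp(0.27912) = 1.32197.

k = 1.276, C = 1.322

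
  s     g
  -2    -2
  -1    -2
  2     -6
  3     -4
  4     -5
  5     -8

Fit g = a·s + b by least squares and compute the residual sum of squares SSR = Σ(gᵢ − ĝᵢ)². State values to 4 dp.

The normal system MᵀM·[a, b]ᵀ = Mᵀg is [[59, 11]; [11, 6]]·[a, b]ᵀ = [-78, -27]ᵀ.
Eliminating b: 6·(row 1) − 11·(row 2) gives 233·a = 6·(-78) − 11·(-27) = -171, so a = -171/233.
Then b = ((-27) − 11·(-171/233))/6 = -735/233.
Residuals: -73/233, 98/233, -321/233, 316/233, 254/233, -274/233; SSR = 1534/233.

SSR = 6.5837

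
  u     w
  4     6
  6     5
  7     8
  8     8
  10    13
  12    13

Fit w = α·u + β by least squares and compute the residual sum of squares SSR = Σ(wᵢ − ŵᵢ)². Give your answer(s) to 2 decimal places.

SSR = 9.61

Entries of MᵀM: Σu·u = 409, Σu = 47, Σ1 = 6.
Moment sums: Σu·w = 460, Σw = 53.
So MᵀM·[α, β]ᵀ = Mᵀw: [[409, 47]; [47, 6]]·[α, β]ᵀ = [460, 53]ᵀ.
det = 409·6 − 47² = 245.
α = (460·6 − 47·53)/245 = 269/245; β = (409·53 − 47·460)/245 = 57/245.
Residuals: 337/245, -446/245, 4/49, -249/245, 438/245, -20/49; SSR = 2354/245.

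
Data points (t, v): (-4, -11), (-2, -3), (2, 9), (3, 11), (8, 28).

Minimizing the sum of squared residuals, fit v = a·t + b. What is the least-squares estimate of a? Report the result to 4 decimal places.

a = 3.1812

Entries of AᵀA: Σt·t = 97, Σt = 7, Σ1 = 5.
For Aᵀv: Σt·v = 325, Σv = 34.
Eliminating b: 5·(row 1) − 7·(row 2) gives 436·a = 5·325 − 7·34 = 1387, so a = 1387/436.
Then b = (34 − 7·(1387/436))/5 = 1023/436.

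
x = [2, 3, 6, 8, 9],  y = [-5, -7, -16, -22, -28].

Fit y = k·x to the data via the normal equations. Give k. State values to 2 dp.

Entries of AᵀA: Σx·x = 194.
Moment sums: Σx·y = -555.
So AᵀA·[k]ᵀ = Aᵀy: [[194]]·[k]ᵀ = [-555]ᵀ.
Hence k = -555 / 194 ≈ -2.86082.

k = -2.86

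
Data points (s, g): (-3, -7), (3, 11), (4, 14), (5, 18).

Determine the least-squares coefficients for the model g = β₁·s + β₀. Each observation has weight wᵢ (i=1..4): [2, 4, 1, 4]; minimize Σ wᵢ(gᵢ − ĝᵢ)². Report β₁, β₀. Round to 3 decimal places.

β₁ = 3.103, β₀ = 2.082

Normal-equation sums: Σwᵢ·s·s = 170, Σwᵢ·s = 30, Σwᵢ·1 = 11.
Moment sums: Σwᵢ·s·g = 590, Σwᵢ·g = 116.
So AᵀWA·[β₁, β₀]ᵀ = AᵀWg: [[170, 30]; [30, 11]]·[β₁, β₀]ᵀ = [590, 116]ᵀ.
Δ = 170·11 − 30² = 970.
β₁ = (590·11 − 30·116)/970 = 301/97; β₀ = (170·116 − 30·590)/970 = 202/97.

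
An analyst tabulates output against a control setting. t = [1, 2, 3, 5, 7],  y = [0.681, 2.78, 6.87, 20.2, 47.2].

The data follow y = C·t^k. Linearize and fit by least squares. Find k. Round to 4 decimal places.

k = 2.1671

Let Y = ln y. Fitting Y = k·ln t + ln C by least squares:
Σln t = 5.3471, Σ(ln t)² = 8.0643, Σln y = 9.4255, Σln t·ln y = 15.1637.
Equations: 8.0643·k + 5.3471·ln C = 15.1637;  5.3471·k + 5·ln C = 9.4255.
Δ = 8.0643·5 − (5.3471)² = 11.7297; k = (15.1637·5 − 5.3471·9.4255)/11.7297 = 2.16708, ln C = (8.0643·9.4255 − 5.3471·15.1637)/11.7297 = -0.43242.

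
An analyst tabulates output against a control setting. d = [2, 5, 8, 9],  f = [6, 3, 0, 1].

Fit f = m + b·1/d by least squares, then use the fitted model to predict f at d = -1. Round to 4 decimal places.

From the data, Σ1 = 4, Σ1/d = 337/360, Σ1/d·1/d = 41209/129600.
And Σf = 10, Σ1/d·f = 167/45.
XᵀX·[m, b]ᵀ = Xᵀf becomes [[4, 337/360]; [337/360, 41209/129600]]·[m, b]ᵀ = [10, 167/45]ᵀ.
Eliminating b: (41209/129600)·(row 1) − (337/360)·(row 2) gives (17089/43200)·m = (41209/129600)·10 − (337/360)·(167/45) = -2119/7200, so m = -12714/17089.
Then b = ((167/45) − (337/360)·(-12714/17089))/(41209/129600) = 236880/17089.
At d = -1: f̂ = (-12714/17089)·(1) + (236880/17089)·(-1) = -249594/17089.

f̂ = -14.6055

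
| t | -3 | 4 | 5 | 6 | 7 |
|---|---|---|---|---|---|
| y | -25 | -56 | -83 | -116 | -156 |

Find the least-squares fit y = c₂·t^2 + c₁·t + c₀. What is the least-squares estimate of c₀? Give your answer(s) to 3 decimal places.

The normal system MᵀM·[c₂, c₁, c₀]ᵀ = Mᵀy is [[4659, 721, 135]; [721, 135, 19]; [135, 19, 5]]·[c₂, c₁, c₀]ᵀ = [-15016, -2352, -436]ᵀ.
Solving the 3×3 system (Gaussian elimination) gives c₂ = -73902/25519, c₁ = -2902/1963, c₀ = -86544/25519.

c₀ = -3.391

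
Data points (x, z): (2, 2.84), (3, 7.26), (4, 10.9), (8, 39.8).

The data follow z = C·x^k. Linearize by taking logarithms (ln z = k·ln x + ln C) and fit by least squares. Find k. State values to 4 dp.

k = 1.8711

Let Y = ln z. Fitting Y = k·ln x + ln C by least squares:
Σln x = 5.2575, Σ(ln x)² = 7.9333, Σln z = 9.0988, Σln x·ln z = 13.8733.
Normal system: [[7.9333, 5.2575]; [5.2575, 4]]·[k, ln C]ᵀ = [13.8733, 9.0988]ᵀ.
Δ = 7.9333·4 − (5.2575)² = 4.0919; k = (13.8733·4 − 5.2575·9.0988)/4.0919 = 1.87106, ln C = (7.9333·9.0988 − 5.2575·13.8733)/4.0919 = -0.18457.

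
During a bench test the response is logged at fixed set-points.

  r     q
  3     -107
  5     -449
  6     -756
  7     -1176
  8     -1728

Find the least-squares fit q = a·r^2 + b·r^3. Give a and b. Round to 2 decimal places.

Normal-equation sums: Σr^2·r^2 = 8499, Σr^2·r^3 = 60719, Σr^3·r^3 = 442803.
And Σr^2·q = -207620, Σr^3·q = -1510414.
So AᵀA·[a, b]ᵀ = Aᵀq: [[8499, 60719]; [60719, 442803]]·[a, b]ᵀ = [-207620, -1510414]ᵀ.
det = 8499·442803 − 60719² = 76585736.
a = ((-207620)·442803 − 60719·(-1510414))/76585736 = -111965597/38292868; b = (8499·(-1510414) − 60719·(-207620))/76585736 = -115264903/38292868.

a = -2.92, b = -3.01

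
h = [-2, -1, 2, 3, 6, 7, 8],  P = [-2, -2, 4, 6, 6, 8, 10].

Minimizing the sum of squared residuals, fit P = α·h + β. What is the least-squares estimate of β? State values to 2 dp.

Forming XᵀX = [[167, 23]; [23, 7]] and XᵀP = [204, 30]ᵀ gives XᵀX·[α, β]ᵀ = XᵀP.
Eliminating β: 7·(row 1) − 23·(row 2) gives 640·α = 7·204 − 23·30 = 738, so α = 369/320.
Then β = (30 − 23·(369/320))/7 = 159/320.

β = 0.50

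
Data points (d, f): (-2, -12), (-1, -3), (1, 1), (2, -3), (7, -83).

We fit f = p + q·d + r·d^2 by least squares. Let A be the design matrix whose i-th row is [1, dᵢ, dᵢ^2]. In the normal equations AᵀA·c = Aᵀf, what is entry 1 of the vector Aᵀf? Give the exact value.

Entry 1 ↔ basis 1, so (Aᵀf)_{1} = Σᵢ fᵢ = (1)·(-12) + (1)·(-3) + (1)·(1) + (1)·(-3) + (1)·(-83) = -100.

-100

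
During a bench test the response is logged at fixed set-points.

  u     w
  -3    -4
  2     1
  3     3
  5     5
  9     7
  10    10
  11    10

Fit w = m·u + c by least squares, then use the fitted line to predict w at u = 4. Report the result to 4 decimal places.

ŵ = 3.2989

Forming MᵀM = [[349, 37]; [37, 7]] and Mᵀw = [321, 32]ᵀ gives MᵀM·[m, c]ᵀ = Mᵀw.
Eliminating c: 7·(row 1) − 37·(row 2) gives 1074·m = 7·321 − 37·32 = 1063, so m = 1063/1074.
Then c = (32 − 37·(1063/1074))/7 = -709/1074.
At u = 4: ŵ = (1063/1074)·(4) + (-709/1074)·(1) = 1181/358.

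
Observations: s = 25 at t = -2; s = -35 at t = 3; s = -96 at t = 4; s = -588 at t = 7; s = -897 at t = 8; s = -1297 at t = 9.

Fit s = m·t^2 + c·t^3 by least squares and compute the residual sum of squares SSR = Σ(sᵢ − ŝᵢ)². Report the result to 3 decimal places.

SSR = 1.478

Sums needed: Σt^2·t^2 = 13411, Σt^2·t^3 = 109859, Σt^3·t^3 = 916123.
For Xᵀs: Σt^2·s = -193028, Σt^3·s = -1613750.
XᵀX·[m, c]ᵀ = Xᵀs becomes [[13411, 109859]; [109859, 916123]]·[m, c]ᵀ = [-193028, -1613750]ᵀ.
Δ = 13411·916123 − 109859² = 217125672.
m = ((-193028)·916123 − 109859·(-1613750))/217125672 = 223785403/108562836; c = (13411·(-1613750) − 109859·(-193028))/217125672 = -218069099/108562836.
Residuals: 18594124/27140709, 12349631/18093806, -11544092/27140709, -1365679/54281418, -4312583/9046903, 3313103/9046903; SSR = 80234021/54281418.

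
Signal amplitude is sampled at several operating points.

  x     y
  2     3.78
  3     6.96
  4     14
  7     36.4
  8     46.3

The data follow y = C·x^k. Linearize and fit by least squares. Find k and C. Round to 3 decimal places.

k = 1.836, C = 1.022

Taking logs, ln y = k·ln x + ln C, so regress ln y on ln x.
Over the data: Σln x = 7.2034, Σ(ln x)² = 11.7199, Σln y = 13.3387, Σln x·ln y = 21.6814.
Normal system: [[11.7199, 7.2034]; [7.2034, 5]]·[k, ln C]ᵀ = [21.6814, 13.3387]ᵀ.
Δ = 11.7199·5 − (7.2034)² = 6.7102; k = (21.6814·5 − 7.2034·13.3387)/6.7102 = 1.83645, ln C = (11.7199·13.3387 − 7.2034·21.6814)/6.7102 = 0.02200, so C = exp(0.02200) = 1.02224.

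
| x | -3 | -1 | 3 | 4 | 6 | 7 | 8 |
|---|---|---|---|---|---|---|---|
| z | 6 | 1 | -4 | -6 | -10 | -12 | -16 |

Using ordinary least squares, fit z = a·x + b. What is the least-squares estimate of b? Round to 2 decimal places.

The normal equations are: 184·a + 24·b = -327;  24·a + 7·b = -41.
(Σx·x = 184, Σx = 24, Σ1 = 7, Σx·z = -327, Σz = -41.)
Determinant 184·7 − 24² = 712.
a = ((-327)·7 − 24·(-41))/712 = -1305/712; b = (184·(-41) − 24·(-327))/712 = 38/89.

b = 0.43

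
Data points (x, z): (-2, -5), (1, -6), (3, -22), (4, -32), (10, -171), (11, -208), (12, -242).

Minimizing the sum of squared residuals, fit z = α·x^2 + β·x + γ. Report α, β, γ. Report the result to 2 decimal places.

With design matrix M, MᵀM = [[45731, 4143, 395]; [4143, 395, 39]; [395, 39, 7]] and Mᵀz = [-77852, -7092, -686]ᵀ.
Row-reducing yields α = -33076/21517, β = -68847/43034, γ = -100893/43034.

α = -1.54, β = -1.60, γ = -2.34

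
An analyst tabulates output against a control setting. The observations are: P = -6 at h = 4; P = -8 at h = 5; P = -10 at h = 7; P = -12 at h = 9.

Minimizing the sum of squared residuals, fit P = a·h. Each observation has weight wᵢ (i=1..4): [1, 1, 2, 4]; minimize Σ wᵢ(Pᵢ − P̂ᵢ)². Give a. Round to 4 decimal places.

a = -1.3737

Entries of MᵀWM: Σwᵢ·h·h = 463.
For MᵀWP: Σwᵢ·h·P = -636.
So MᵀWM·[a]ᵀ = MᵀWP: [[463]]·[a]ᵀ = [-636]ᵀ.
Hence a = -636 / 463 ≈ -1.37365.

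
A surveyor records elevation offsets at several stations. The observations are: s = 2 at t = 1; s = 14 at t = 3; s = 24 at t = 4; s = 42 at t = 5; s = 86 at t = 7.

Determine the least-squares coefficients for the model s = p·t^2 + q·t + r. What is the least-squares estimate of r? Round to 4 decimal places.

r = 2.7429

The normal system AᵀA·[p, q, r]ᵀ = Aᵀs is [[3364, 560, 100]; [560, 100, 20]; [100, 20, 5]]·[p, q, r]ᵀ = [5776, 952, 168]ᵀ.
Solving the 3×3 system (Gaussian elimination) gives p = 44/21, q = -58/21, r = 96/35.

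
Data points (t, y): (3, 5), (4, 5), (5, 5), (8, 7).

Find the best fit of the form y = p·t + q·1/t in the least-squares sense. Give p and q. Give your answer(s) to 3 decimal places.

The normal system AᵀA·[p, q]ᵀ = Aᵀy is [[114, 4]; [4, 3301/14400]]·[p, q]ᵀ = [116, 115/24]ᵀ.
Δ = 114·(3301/14400) − 4² = 24319/2400.
p = (116·(3301/14400) − 4·(115/24))/(24319/2400) = 53458/72957; q = (114·(115/24) − 4·116)/(24319/2400) = 197400/24319.

p = 0.733, q = 8.117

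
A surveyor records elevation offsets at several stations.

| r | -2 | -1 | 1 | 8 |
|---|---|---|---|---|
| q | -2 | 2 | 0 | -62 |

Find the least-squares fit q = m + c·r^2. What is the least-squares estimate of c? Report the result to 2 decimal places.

c = -1.00

Entries of AᵀA: Σ1 = 4, Σr^2 = 70, Σr^2·r^2 = 4114.
Right-hand side: Σq = -62, Σr^2·q = -3974.
Normal equations: [[4, 70]; [70, 4114]]·[m, c]ᵀ = [-62, -3974]ᵀ.
det = 4·4114 − 70² = 11556.
m = ((-62)·4114 − 70·(-3974))/11556 = 2; c = (4·(-3974) − 70·(-62))/11556 = -1.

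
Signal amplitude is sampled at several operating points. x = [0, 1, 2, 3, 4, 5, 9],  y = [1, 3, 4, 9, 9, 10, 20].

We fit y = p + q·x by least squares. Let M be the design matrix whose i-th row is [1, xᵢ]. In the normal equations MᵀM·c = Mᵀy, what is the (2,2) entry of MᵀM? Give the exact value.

Row 2 ↔ basis x, column 2 ↔ basis x, so (MᵀM)_{2,2} = Σᵢ (x)·(x) = (0)·(0) + (1)·(1) + (2)·(2) + (3)·(3) + (4)·(4) + (5)·(5) + (9)·(9) = 136.

136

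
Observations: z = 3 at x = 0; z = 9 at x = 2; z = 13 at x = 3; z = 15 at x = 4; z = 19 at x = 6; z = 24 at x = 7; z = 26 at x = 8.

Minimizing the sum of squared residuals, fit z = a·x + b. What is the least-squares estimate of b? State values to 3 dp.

Setting ∂/∂a … = 0 gives: 178·a + 30·b = 607;  30·a + 7·b = 109.
(Σx·x = 178, Σx = 30, Σ1 = 7, Σx·z = 607, Σz = 109.)
Eliminating b: 7·(row 1) − 30·(row 2) gives 346·a = 7·607 − 30·109 = 979, so a = 979/346.
Then b = (109 − 30·(979/346))/7 = 596/173.

b = 3.445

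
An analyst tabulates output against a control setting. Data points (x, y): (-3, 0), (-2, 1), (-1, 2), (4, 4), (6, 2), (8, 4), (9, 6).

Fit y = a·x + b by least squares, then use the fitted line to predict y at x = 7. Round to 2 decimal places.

Forming AᵀA = [[211, 21]; [21, 7]] and Aᵀy = [110, 19]ᵀ gives AᵀA·[a, b]ᵀ = Aᵀy.
Δ = 211·7 − 21² = 1036.
a = (110·7 − 21·19)/1036 = 53/148; b = (211·19 − 21·110)/1036 = 1699/1036.
At x = 7: ŷ = (53/148)·(7) + (1699/1036)·(1) = 1074/259.

ŷ = 4.15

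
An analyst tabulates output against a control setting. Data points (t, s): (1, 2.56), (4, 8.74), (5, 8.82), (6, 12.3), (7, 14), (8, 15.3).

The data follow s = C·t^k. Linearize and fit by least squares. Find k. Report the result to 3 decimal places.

k = 0.859

With ln sᵢ as the transformed response and ln tᵢ as the regressor:
AᵀA = [[15.8331, 8.8128]; [8.8128, 6]], rhs = [21.8135, 13.1614]ᵀ  (here Σln t = 8.8128, Σ(ln t)² = 15.8331, Σln s = 13.1614, Σln t·ln s = 21.8135).
Δ = 15.8331·6 − (8.8128)² = 17.3327; k = (21.8135·6 − 8.8128·13.1614)/17.3327 = 0.85915, ln C = (15.8331·13.1614 − 8.8128·21.8135)/17.3327 = 0.93165.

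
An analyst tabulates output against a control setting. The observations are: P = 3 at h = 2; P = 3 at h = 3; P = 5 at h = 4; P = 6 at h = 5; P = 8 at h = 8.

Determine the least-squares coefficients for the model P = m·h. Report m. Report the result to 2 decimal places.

AᵀA·[m]ᵀ = AᵀP reads: 118·m = 129.
(Σh·h = 118, Σh·P = 129.)
m = 129/118 = 1.09322.

m = 1.09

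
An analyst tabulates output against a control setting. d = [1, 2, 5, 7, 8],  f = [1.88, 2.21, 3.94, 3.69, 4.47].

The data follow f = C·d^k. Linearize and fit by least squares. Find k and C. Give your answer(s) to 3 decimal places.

k = 0.418, C = 1.806

Let Y = ln f. Fitting Y = k·ln d + ln C by least squares:
Sums: Σln d = 6.3279, Σ(ln d)² = 11.1814, Σln f = 5.5985, Σln d·ln f = 8.4109.
Normal system: [[11.1814, 6.3279]; [6.3279, 5]]·[k, ln C]ᵀ = [8.4109, 5.5985]ᵀ.
Solving (det = 15.8642): k = 0.41777, ln C = 0.59097, so C = exp(0.59097) = 1.80573.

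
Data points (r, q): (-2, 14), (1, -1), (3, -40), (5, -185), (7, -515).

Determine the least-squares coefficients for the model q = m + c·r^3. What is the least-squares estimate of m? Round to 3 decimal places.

m = 1.394

Entries of MᵀM: Σ1 = 5, Σr^3 = 488, Σr^3·r^3 = 134068.
And Σq = -727, Σr^3·q = -200963.
So MᵀM·[m, c]ᵀ = Mᵀq: [[5, 488]; [488, 134068]]·[m, c]ᵀ = [-727, -200963]ᵀ.
Determinant 5·134068 − 488² = 432196.
m = ((-727)·134068 − 488·(-200963))/432196 = 150627/108049; c = (5·(-200963) − 488·(-727))/432196 = -650039/432196.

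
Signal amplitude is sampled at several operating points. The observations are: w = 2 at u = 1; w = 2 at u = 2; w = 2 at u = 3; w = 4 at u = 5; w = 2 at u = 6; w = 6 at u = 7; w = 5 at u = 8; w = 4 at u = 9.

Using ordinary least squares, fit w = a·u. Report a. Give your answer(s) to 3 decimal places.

Setting ∂/∂a … = 0 gives: 269·a = 162.
a = 162/269 = 0.60223.

a = 0.602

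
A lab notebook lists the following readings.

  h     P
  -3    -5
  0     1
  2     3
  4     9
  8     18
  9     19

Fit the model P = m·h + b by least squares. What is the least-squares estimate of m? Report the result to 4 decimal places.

m = 2.0683

Compute the Gram sums: Σh·h = 174, Σh = 20, Σ1 = 6.
For AᵀP: Σh·P = 372, ΣP = 45.
So AᵀA·[m, b]ᵀ = AᵀP: [[174, 20]; [20, 6]]·[m, b]ᵀ = [372, 45]ᵀ.
Determinant 174·6 − 20² = 644.
m = (372·6 − 20·45)/644 = 333/161; b = (174·45 − 20·372)/644 = 195/322.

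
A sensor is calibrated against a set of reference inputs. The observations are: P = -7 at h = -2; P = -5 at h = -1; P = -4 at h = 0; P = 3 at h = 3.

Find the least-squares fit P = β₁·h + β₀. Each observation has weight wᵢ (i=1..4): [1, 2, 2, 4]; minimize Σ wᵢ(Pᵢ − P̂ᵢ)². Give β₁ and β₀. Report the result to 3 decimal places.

With design matrix A, AᵀWA = [[42, 8]; [8, 9]] and AᵀWP = [60, -13]ᵀ.
det = 42·9 − 8² = 314.
β₁ = (60·9 − 8·(-13))/314 = 322/157; β₀ = (42·(-13) − 8·60)/314 = -513/157.

β₁ = 2.051, β₀ = -3.268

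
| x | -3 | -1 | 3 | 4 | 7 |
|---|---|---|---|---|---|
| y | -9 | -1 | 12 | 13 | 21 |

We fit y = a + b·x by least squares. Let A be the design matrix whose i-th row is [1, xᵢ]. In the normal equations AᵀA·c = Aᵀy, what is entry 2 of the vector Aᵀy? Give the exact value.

Entry 2 ↔ basis x, so (Aᵀy)_{2} = Σᵢ (x)·yᵢ = (-3)·(-9) + (-1)·(-1) + (3)·(12) + (4)·(13) + (7)·(21) = 263.

263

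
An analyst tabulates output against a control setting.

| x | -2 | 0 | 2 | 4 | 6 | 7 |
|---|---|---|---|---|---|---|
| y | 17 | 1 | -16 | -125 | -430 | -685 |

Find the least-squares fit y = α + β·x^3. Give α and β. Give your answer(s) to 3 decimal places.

α = 1.205, β = -1.999

MᵀM·[α, β]ᵀ = Mᵀy reads: 6·α + 623·β = -1238;  623·α + 168529·β = -336099.
Determinant 6·168529 − 623² = 623045.
α = ((-1238)·168529 − 623·(-336099))/623045 = 150155/124609; β = (6·(-336099) − 623·(-1238))/623045 = -249064/124609.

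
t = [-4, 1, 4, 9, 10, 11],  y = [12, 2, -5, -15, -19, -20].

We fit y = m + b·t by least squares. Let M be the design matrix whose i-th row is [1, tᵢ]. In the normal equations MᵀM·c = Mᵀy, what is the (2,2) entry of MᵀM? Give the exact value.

335

Row 2 ↔ basis t, column 2 ↔ basis t, so (MᵀM)_{2,2} = Σᵢ (t)·(t) = (-4)·(-4) + (1)·(1) + (4)·(4) + (9)·(9) + (10)·(10) + (11)·(11) = 335.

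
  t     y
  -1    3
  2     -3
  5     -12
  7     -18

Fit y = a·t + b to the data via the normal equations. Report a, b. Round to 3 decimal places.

Forming XᵀX = [[79, 13]; [13, 4]] and Xᵀy = [-195, -30]ᵀ gives XᵀX·[a, b]ᵀ = Xᵀy.
Determinant 79·4 − 13² = 147.
a = ((-195)·4 − 13·(-30))/147 = -130/49; b = (79·(-30) − 13·(-195))/147 = 55/49.

a = -2.653, b = 1.122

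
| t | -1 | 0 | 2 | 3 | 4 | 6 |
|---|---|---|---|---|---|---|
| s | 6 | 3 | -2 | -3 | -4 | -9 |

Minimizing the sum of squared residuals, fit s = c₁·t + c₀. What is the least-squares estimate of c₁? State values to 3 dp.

c₁ = -2.040

Forming XᵀX = [[66, 14]; [14, 6]] and Xᵀs = [-89, -9]ᵀ gives XᵀX·[c₁, c₀]ᵀ = Xᵀs.
Determinant 66·6 − 14² = 200.
c₁ = ((-89)·6 − 14·(-9))/200 = -51/25; c₀ = (66·(-9) − 14·(-89))/200 = 163/50.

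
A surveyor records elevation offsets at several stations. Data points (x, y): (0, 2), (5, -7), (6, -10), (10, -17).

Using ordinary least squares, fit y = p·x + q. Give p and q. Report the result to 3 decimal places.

p = -1.911, q = 2.034

Setting ∂/∂p … = 0 gives: 161·p + 21·q = -265;  21·p + 4·q = -32.
(Σx·x = 161, Σx = 21, Σ1 = 4, Σx·y = -265, Σy = -32.)
Eliminating q: 4·(row 1) − 21·(row 2) gives 203·p = 4·(-265) − 21·(-32) = -388, so p = -388/203.
Then q = ((-32) − 21·(-388/203))/4 = 59/29.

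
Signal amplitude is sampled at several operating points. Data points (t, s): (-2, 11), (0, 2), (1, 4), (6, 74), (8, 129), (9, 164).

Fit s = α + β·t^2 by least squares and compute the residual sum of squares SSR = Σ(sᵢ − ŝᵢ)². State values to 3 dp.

Entries of XᵀX: Σ1 = 6, Σt^2 = 186, Σt^2·t^2 = 11970.
And Σs = 384, Σt^2·s = 24252.
So XᵀX·[α, β]ᵀ = Xᵀs: [[6, 186]; [186, 11970]]·[α, β]ᵀ = [384, 24252]ᵀ.
Determinant 6·11970 − 186² = 37224.
α = (384·11970 − 186·24252)/37224 = 1189/517; β = (6·24252 − 186·384)/37224 = 1029/517.
Residuals: 382/517, -155/517, -150/517, 25/517, -32/47, 250/517; SSR = 734/517.

SSR = 1.420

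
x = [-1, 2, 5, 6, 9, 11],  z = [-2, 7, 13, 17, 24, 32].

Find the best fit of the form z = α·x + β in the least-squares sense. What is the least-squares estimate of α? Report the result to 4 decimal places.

Entries of MᵀM: Σx·x = 268, Σx = 32, Σ1 = 6.
For Mᵀz: Σx·z = 751, Σz = 91.
So MᵀM·[α, β]ᵀ = Mᵀz: [[268, 32]; [32, 6]]·[α, β]ᵀ = [751, 91]ᵀ.
Δ = 268·6 − 32² = 584.
α = (751·6 − 32·91)/584 = 797/292; β = (268·91 − 32·751)/584 = 89/146.

α = 2.7295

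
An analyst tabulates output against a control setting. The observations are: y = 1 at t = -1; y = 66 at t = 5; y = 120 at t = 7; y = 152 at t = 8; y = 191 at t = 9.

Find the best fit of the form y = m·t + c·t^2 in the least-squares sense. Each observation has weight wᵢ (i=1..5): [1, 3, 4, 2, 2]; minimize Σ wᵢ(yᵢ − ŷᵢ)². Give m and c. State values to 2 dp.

m = 3.00, c = 2.02

Entries of MᵀWM: Σwᵢ·t·t = 562, Σwᵢ·t·t^2 = 4228, Σwᵢ·t^2·t^2 = 32794.
Right-hand side: Σwᵢ·t·y = 10219, Σwᵢ·t^2·y = 78869.
det = 562·32794 − 4228² = 554244.
m = (10219·32794 − 4228·78869)/554244 = 831877/277122; c = (562·78869 − 4228·10219)/554244 = 559223/277122.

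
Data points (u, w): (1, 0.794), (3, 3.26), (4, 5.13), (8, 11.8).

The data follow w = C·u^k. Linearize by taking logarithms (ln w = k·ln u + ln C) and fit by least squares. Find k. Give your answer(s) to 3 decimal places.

k = 1.305

Taking logs, ln w = k·ln u + ln C, so regress ln w on ln u.
XᵀX = [[7.4528, 4.5643]; [4.5643, 4]], rhs = [8.6973, 5.0543]ᵀ  (here Σln u = 4.5643, Σ(ln u)² = 7.4528, Σln w = 5.0543, Σln u·ln w = 8.6973).
Solving (det = 8.9781): k = 1.30536, ln C = -0.22597.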